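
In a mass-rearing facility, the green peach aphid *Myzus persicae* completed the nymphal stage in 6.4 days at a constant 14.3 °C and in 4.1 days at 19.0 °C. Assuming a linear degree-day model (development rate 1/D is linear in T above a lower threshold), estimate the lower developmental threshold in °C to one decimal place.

5.9 °C

Equal thermal constants: D₁(T₁ − T_b) = D₂(T₂ − T_b).
6.4·(14.3 − T_b) = 4.1·(19.0 − T_b)
T_b = (6.4·14.3 − 4.1·19.0) / (6.4 − 4.1) = 13.62 / 2.3 = 5.922 °C ≈ 5.9 °C.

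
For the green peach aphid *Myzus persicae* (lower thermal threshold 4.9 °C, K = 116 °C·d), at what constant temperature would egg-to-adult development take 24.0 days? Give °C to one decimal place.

Required daily accumulation = 116 / 24.0 = 4.833 DD/day.
T = T_base + 4.833 = 4.9 + 4.833 = 9.733 ≈ 9.7 °C.

9.7 °C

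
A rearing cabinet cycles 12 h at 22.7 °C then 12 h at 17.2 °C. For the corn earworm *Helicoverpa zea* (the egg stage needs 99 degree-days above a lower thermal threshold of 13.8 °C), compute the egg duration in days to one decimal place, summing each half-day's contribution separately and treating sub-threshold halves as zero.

Day half: max(0, 22.7 − 13.8) × 0.5 = 8.9 × 0.5 = 4.45 DD.
Night half: max(0, 17.2 − 13.8) × 0.5 = 3.4 × 0.5 = 1.70 DD.
Per 24 h: 6.15 DD/day.
Duration = 99 / 6.15 = 16.098 ≈ 16.1 days.

16.1 days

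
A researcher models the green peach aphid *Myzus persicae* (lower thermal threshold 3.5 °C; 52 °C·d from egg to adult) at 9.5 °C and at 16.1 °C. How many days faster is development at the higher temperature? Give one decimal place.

At 9.5 °C: 52 / (9.5 − 3.5) = 52 / 6.0 = 8.667 d.
At 16.1 °C: 52 / (16.1 − 3.5) = 52 / 12.6 = 4.127 d.
Difference = |8.667 − 4.127| = 4.540 ≈ 4.5 days.

4.5 days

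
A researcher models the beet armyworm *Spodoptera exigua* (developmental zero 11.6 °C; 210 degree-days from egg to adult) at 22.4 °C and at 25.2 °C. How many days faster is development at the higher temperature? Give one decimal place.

At 22.4 °C: 210 / (22.4 − 11.6) = 210 / 10.8 = 19.444 d.
At 25.2 °C: 210 / (25.2 − 11.6) = 210 / 13.6 = 15.441 d.
Difference = |19.444 − 15.441| = 4.003 ≈ 4.0 days.

4.0 days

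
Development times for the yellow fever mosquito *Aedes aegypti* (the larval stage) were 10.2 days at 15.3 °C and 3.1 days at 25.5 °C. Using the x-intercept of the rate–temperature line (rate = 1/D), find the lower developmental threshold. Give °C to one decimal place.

Under the model K = D·(T − T_b), so D₁·(T₁ − T_b) = D₂·(T₂ − T_b).
10.2·(15.3 − T_b) = 3.1·(25.5 − T_b)
T_b = (10.2·15.3 − 3.1·25.5) / (10.2 − 3.1) = 77.01 / 7.1 = 10.846 °C ≈ 10.8 °C.

10.8 °C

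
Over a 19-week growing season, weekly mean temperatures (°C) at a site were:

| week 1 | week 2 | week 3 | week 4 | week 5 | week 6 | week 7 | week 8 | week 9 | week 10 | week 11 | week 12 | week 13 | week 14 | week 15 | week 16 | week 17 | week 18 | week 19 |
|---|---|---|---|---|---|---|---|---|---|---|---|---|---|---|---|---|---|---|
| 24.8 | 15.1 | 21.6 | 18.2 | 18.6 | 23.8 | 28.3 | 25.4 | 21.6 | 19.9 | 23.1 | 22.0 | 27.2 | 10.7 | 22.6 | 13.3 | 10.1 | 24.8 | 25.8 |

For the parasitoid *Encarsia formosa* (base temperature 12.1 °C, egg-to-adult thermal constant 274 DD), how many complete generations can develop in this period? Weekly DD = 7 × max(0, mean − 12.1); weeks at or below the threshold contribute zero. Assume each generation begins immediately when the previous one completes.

4 generations

Weekly DD (7 × max(0, T̄ − 12.1)): 88.9, 21.0, 66.5, 42.7, 45.5, 81.9, 113.4, 93.1, 66.5, 54.6, 77.0, 69.3, 105.7, 0.0, 73.5, 8.4, 0.0, 88.9, 95.9.
Season total = 1192.8 DD.
Complete generations = ⌊1192.8 / 274⌋ = 4.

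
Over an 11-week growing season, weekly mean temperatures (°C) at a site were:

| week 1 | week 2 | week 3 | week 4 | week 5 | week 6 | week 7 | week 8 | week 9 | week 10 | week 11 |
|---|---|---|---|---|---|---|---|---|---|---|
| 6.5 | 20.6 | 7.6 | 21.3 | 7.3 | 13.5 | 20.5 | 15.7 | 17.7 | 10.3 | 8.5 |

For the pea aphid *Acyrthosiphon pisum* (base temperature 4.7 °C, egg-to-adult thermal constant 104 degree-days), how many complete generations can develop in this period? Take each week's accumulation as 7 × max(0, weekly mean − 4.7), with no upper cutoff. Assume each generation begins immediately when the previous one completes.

Weekly DD (7 × max(0, T̄ − 4.7)): 12.6, 111.3, 20.3, 116.2, 18.2, 61.6, 110.6, 77.0, 91.0, 39.2, 26.6.
Season total = 684.6 DD.
Complete generations = ⌊684.6 / 104⌋ = 6.

6 generations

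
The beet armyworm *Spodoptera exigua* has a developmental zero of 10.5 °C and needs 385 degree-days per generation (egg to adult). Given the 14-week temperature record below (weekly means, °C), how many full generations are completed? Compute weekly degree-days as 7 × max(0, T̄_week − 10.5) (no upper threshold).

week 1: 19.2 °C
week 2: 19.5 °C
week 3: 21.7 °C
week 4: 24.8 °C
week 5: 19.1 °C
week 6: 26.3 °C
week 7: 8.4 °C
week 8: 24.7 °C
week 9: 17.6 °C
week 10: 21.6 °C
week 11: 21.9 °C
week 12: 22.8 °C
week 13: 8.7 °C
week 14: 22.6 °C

Weekly DD (7 × max(0, T̄ − 10.5)): 60.9, 63.0, 78.4, 100.1, 60.2, 110.6, 0.0, 99.4, 49.7, 77.7, 79.8, 86.1, 0.0, 84.7.
Season total = 950.6 DD.
Complete generations = ⌊950.6 / 385⌋ = 2.

2 generations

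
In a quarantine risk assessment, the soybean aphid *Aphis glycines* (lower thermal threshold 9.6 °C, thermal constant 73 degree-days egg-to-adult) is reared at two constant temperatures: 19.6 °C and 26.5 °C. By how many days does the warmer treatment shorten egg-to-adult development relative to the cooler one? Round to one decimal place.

At 19.6 °C: 73 / (19.6 − 9.6) = 73 / 10.0 = 7.300 d.
At 26.5 °C: 73 / (26.5 − 9.6) = 73 / 16.9 = 4.320 d.
Difference = |7.300 − 4.320| = 2.980 ≈ 3.0 days.

3.0 days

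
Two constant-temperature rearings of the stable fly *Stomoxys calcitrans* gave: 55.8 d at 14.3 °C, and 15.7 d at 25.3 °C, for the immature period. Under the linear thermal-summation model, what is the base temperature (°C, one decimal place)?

10.0 °C

Equal thermal constants: D₁(T₁ − T_b) = D₂(T₂ − T_b).
55.8·(14.3 − T_b) = 15.7·(25.3 − T_b)
T_b = (55.8·14.3 − 15.7·25.3) / (55.8 − 15.7) = 400.73 / 40.1 = 9.993 °C ≈ 10.0 °C.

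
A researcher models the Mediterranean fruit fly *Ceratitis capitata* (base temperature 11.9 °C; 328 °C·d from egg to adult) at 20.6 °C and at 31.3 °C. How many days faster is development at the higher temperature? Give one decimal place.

20.8 days

At 20.6 °C: 328 / (20.6 − 11.9) = 328 / 8.7 = 37.701 d.
At 31.3 °C: 328 / (31.3 − 11.9) = 328 / 19.4 = 16.907 d.
Difference = |37.701 − 16.907| = 20.794 ≈ 20.8 days.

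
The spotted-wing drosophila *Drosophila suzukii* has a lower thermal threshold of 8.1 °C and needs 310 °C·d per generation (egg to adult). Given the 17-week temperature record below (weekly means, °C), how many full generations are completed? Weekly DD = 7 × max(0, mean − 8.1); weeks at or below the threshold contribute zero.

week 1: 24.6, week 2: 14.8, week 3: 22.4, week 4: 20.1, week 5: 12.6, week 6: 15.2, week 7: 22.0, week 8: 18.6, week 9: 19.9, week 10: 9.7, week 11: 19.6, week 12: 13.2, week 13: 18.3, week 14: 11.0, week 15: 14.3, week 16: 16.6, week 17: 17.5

3 generations

Weekly DD (7 × max(0, T̄ − 8.1)): 115.5, 46.9, 100.1, 84.0, 31.5, 49.7, 97.3, 73.5, 82.6, 11.2, 80.5, 35.7, 71.4, 20.3, 43.4, 59.5, 65.8.
Season total = 1068.9 DD.
Complete generations = ⌊1068.9 / 310⌋ = 3.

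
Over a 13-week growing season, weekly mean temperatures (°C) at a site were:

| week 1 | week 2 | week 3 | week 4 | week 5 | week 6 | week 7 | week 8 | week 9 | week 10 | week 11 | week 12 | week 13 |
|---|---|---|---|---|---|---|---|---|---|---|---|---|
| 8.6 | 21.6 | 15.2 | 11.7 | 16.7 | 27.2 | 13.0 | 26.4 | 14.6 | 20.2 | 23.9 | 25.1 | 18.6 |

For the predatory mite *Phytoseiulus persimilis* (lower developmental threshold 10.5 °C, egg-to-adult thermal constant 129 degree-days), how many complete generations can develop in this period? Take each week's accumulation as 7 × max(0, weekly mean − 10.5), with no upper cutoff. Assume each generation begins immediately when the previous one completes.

5 generations

Weekly DD (7 × max(0, T̄ − 10.5)): 0.0, 77.7, 32.9, 8.4, 43.4, 116.9, 17.5, 111.3, 28.7, 67.9, 93.8, 102.2, 56.7.
Season total = 757.4 DD.
Complete generations = ⌊757.4 / 129⌋ = 5.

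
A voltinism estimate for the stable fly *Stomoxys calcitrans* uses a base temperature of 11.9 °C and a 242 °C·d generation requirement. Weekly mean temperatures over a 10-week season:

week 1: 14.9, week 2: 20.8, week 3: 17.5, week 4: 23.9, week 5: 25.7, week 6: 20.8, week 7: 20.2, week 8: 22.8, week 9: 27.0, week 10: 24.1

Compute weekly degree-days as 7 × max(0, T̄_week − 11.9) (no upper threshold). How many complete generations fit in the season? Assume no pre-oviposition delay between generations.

2 generations

Weekly DD (7 × max(0, T̄ − 11.9)): 21.0, 62.3, 39.2, 84.0, 96.6, 62.3, 58.1, 76.3, 105.7, 85.4.
Season total = 690.9 DD.
Complete generations = ⌊690.9 / 242⌋ = 2.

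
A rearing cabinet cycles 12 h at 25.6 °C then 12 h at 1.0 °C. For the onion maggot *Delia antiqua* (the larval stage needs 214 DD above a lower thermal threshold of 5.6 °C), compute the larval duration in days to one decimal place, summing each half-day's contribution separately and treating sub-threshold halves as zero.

21.4 days

Day half: max(0, 25.6 − 5.6) × 0.5 = 20.0 × 0.5 = 10.00 DD.
Night half: max(0, 1.0 − 5.6) × 0.5 = 0.0 × 0.5 = 0.00 DD.
Per 24 h: 10.00 DD/day.
Duration = 214 / 10.00 = 21.400 ≈ 21.4 days.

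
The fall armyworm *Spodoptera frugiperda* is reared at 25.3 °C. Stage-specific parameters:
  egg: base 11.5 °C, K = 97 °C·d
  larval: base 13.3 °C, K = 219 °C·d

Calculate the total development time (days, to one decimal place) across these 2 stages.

egg: 97 / (25.3 − 11.5) = 97 / 13.8 = 7.029 d.
larval: 219 / (25.3 − 13.3) = 219 / 12.0 = 18.250 d.
Sum = 25.279 ≈ 25.3 days.

25.3 days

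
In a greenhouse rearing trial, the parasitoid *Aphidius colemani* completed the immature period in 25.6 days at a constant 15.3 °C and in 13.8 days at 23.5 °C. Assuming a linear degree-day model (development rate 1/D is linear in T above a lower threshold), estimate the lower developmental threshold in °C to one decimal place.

5.7 °C

Under the model K = D·(T − T_b), so D₁·(T₁ − T_b) = D₂·(T₂ − T_b).
25.6·(15.3 − T_b) = 13.8·(23.5 − T_b)
T_b = (25.6·15.3 − 13.8·23.5) / (25.6 − 13.8) = 67.38 / 11.8 = 5.710 °C ≈ 5.7 °C.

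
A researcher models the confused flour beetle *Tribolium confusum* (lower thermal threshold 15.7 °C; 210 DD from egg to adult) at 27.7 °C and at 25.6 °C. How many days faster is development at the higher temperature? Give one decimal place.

At 27.7 °C: 210 / (27.7 − 15.7) = 210 / 12.0 = 17.500 d.
At 25.6 °C: 210 / (25.6 − 15.7) = 210 / 9.9 = 21.212 d.
Difference = |17.500 − 21.212| = 3.712 ≈ 3.7 days.

3.7 days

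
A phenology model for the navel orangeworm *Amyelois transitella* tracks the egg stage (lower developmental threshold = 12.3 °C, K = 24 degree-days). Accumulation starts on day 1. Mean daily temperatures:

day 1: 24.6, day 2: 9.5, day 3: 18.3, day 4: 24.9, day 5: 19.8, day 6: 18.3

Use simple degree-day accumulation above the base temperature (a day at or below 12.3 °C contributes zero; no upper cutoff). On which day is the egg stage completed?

day 4

Daily DD above 12.3 °C: 12.3, 0.0, 6.0, 12.6, 7.5, 6.0.
Cumulative: 12.3, 12.3, 18.3, 30.9, 38.4, 44.4.
The total first reaches 24 DD on day 4.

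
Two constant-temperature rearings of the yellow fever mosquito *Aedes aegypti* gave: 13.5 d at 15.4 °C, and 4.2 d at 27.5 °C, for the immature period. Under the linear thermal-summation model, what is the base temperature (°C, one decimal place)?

9.9 °C

Under the model K = D·(T − T_b), so D₁·(T₁ − T_b) = D₂·(T₂ − T_b).
13.5·(15.4 − T_b) = 4.2·(27.5 − T_b)
T_b = (13.5·15.4 − 4.2·27.5) / (13.5 − 4.2) = 92.40 / 9.3 = 9.935 °C ≈ 9.9 °C.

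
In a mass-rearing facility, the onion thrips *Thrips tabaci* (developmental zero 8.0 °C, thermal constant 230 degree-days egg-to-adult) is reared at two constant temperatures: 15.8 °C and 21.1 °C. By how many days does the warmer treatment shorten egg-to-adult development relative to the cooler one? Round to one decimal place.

At 15.8 °C: 230 / (15.8 − 8.0) = 230 / 7.8 = 29.487 d.
At 21.1 °C: 230 / (21.1 − 8.0) = 230 / 13.1 = 17.557 d.
Difference = |29.487 − 17.557| = 11.930 ≈ 11.9 days.

11.9 days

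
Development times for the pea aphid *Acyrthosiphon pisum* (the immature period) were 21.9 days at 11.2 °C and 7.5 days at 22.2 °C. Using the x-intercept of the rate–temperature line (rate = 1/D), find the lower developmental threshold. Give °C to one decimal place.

Equal thermal constants: D₁(T₁ − T_b) = D₂(T₂ − T_b).
21.9·(11.2 − T_b) = 7.5·(22.2 − T_b)
T_b = (21.9·11.2 − 7.5·22.2) / (21.9 − 7.5) = 78.78 / 14.4 = 5.471 °C ≈ 5.5 °C.

5.5 °C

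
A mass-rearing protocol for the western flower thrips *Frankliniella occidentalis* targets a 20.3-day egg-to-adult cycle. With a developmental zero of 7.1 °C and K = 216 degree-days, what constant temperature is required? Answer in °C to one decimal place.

17.7 °C

Required daily accumulation = 216 / 20.3 = 10.640 DD/day.
T = T_base + 10.640 = 7.1 + 10.640 = 17.740 ≈ 17.7 °C.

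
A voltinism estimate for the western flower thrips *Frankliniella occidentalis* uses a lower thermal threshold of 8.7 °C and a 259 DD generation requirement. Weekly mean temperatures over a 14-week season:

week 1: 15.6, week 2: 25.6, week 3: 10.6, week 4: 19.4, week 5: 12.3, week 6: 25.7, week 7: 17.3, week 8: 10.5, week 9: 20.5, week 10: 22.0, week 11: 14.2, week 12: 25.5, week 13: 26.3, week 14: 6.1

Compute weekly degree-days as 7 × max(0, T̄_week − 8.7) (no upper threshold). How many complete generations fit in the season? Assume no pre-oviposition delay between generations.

Weekly DD (7 × max(0, T̄ − 8.7)): 48.3, 118.3, 13.3, 74.9, 25.2, 119.0, 60.2, 12.6, 82.6, 93.1, 38.5, 117.6, 123.2, 0.0.
Season total = 926.8 DD.
Complete generations = ⌊926.8 / 259⌋ = 3.

3 generations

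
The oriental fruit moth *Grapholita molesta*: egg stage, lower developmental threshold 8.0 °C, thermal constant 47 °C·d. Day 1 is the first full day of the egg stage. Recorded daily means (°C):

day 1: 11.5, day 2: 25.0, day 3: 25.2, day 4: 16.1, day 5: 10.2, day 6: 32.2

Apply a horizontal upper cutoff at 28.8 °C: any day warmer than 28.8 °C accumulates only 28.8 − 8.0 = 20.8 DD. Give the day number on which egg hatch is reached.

day 5

Daily DD above 8.0 °C (capped at 20.8): 3.5, 17.0, 17.2, 8.1, 2.2, 20.8.
Cumulative: 3.5, 20.5, 37.7, 45.8, 48.0, 68.8.
The total first reaches 47 DD on day 5.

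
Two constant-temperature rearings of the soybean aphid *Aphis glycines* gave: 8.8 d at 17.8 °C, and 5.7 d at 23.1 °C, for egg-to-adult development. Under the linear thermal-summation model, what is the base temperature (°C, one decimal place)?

Linear rate model ⇒ the product D·(T − T_b) is constant across temperatures.
8.8·(17.8 − T_b) = 5.7·(23.1 − T_b)
T_b = (8.8·17.8 − 5.7·23.1) / (8.8 − 5.7) = 24.97 / 3.1 = 8.055 °C ≈ 8.1 °C.

8.1 °C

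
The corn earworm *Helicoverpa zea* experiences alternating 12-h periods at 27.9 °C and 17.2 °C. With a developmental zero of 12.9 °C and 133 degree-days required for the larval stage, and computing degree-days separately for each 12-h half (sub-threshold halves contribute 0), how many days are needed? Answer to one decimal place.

13.8 days

Day half: max(0, 27.9 − 12.9) × 0.5 = 15.0 × 0.5 = 7.50 DD.
Night half: max(0, 17.2 − 12.9) × 0.5 = 4.3 × 0.5 = 2.15 DD.
Per 24 h: 9.65 DD/day.
Duration = 133 / 9.65 = 13.782 ≈ 13.8 days.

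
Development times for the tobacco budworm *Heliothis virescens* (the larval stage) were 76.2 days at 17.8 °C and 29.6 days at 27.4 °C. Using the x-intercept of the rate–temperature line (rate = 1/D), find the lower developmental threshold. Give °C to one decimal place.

11.7 °C

Equal thermal constants: D₁(T₁ − T_b) = D₂(T₂ − T_b).
76.2·(17.8 − T_b) = 29.6·(27.4 − T_b)
T_b = (76.2·17.8 − 29.6·27.4) / (76.2 − 29.6) = 545.32 / 46.6 = 11.702 °C ≈ 11.7 °C.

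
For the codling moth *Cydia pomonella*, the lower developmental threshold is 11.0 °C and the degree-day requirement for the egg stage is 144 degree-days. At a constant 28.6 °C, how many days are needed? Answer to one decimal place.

Daily accumulation = 28.6 − 11.0 = 17.6 DD/day.
Duration = 144 / 17.6 = 8.182 ≈ 8.2 days.

8.2 days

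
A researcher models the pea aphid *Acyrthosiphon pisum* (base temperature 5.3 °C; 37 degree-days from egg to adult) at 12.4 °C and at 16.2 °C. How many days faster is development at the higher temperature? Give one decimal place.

At 12.4 °C: 37 / (12.4 − 5.3) = 37 / 7.1 = 5.211 d.
At 16.2 °C: 37 / (16.2 − 5.3) = 37 / 10.9 = 3.394 d.
Difference = |5.211 − 3.394| = 1.817 ≈ 1.8 days.

1.8 days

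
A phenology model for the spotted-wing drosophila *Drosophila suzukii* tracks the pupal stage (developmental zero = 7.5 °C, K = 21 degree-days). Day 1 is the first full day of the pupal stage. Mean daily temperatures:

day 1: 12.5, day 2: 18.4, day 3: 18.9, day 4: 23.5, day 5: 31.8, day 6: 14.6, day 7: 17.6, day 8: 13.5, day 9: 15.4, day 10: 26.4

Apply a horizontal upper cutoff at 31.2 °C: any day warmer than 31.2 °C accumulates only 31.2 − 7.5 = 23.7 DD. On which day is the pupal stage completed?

day 3

Daily DD above 7.5 °C (capped at 23.7): 5.0, 10.9, 11.4, 16.0, 23.7, 7.1, 10.1, 6.0, 7.9, 18.9.
Cumulative: 5.0, 15.9, 27.3, 43.3, 67.0, 74.1, 84.2, 90.2, 98.1, 117.0.
The total first reaches 21 DD on day 3.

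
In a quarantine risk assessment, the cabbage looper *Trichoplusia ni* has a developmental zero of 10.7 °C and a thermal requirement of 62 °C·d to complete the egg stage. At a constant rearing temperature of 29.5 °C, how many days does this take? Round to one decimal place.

Daily accumulation = 29.5 − 10.7 = 18.8 DD/day.
Duration = 62 / 18.8 = 3.298 ≈ 3.3 days.

3.3 days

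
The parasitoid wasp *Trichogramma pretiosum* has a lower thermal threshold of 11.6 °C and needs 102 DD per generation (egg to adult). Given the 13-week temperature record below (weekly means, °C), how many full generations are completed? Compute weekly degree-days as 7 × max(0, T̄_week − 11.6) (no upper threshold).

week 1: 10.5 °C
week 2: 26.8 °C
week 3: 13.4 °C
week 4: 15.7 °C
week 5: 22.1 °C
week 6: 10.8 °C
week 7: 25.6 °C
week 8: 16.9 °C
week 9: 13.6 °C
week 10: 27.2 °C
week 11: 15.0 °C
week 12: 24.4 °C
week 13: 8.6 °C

5 generations

Weekly DD (7 × max(0, T̄ − 11.6)): 0.0, 106.4, 12.6, 28.7, 73.5, 0.0, 98.0, 37.1, 14.0, 109.2, 23.8, 89.6, 0.0.
Season total = 592.9 DD.
Complete generations = ⌊592.9 / 102⌋ = 5.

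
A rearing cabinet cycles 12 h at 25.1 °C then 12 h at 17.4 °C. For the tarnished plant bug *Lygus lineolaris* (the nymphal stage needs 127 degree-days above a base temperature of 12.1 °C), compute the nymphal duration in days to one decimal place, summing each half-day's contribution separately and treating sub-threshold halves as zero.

13.9 days

Day half: max(0, 25.1 − 12.1) × 0.5 = 13.0 × 0.5 = 6.50 DD.
Night half: max(0, 17.4 − 12.1) × 0.5 = 5.3 × 0.5 = 2.65 DD.
Per 24 h: 9.15 DD/day.
Duration = 127 / 9.15 = 13.880 ≈ 13.9 days.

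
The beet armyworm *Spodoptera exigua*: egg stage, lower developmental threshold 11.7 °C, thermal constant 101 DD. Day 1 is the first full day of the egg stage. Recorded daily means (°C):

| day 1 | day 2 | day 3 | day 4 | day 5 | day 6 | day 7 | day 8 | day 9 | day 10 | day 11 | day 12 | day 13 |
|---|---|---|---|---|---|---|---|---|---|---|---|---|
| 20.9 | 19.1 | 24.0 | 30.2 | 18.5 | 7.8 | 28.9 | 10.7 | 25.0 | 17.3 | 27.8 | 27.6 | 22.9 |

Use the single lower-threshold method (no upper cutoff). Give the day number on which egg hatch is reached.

Daily DD above 11.7 °C: 9.2, 7.4, 12.3, 18.5, 6.8, 0.0, 17.2, 0.0, 13.3, 5.6, 16.1, 15.9, 11.2.
Cumulative: 9.2, 16.6, 28.9, 47.4, 54.2, 54.2, 71.4, 71.4, 84.7, 90.3, 106.4, 122.3, 133.5.
The total first reaches 101 DD on day 11.

day 11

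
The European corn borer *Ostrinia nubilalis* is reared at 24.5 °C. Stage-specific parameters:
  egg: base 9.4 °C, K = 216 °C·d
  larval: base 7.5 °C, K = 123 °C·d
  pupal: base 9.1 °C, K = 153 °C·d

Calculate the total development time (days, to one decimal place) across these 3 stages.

31.5 days

egg: 216 / (24.5 − 9.4) = 216 / 15.1 = 14.305 d.
larval: 123 / (24.5 − 7.5) = 123 / 17.0 = 7.235 d.
pupal: 153 / (24.5 − 9.1) = 153 / 15.4 = 9.935 d.
Sum = 31.475 ≈ 31.5 days.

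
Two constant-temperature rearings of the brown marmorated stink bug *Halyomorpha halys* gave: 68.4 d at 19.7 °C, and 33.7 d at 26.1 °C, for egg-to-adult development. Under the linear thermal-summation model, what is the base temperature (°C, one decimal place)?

13.5 °C

Equal thermal constants: D₁(T₁ − T_b) = D₂(T₂ − T_b).
68.4·(19.7 − T_b) = 33.7·(26.1 − T_b)
T_b = (68.4·19.7 − 33.7·26.1) / (68.4 − 33.7) = 467.91 / 34.7 = 13.484 °C ≈ 13.5 °C.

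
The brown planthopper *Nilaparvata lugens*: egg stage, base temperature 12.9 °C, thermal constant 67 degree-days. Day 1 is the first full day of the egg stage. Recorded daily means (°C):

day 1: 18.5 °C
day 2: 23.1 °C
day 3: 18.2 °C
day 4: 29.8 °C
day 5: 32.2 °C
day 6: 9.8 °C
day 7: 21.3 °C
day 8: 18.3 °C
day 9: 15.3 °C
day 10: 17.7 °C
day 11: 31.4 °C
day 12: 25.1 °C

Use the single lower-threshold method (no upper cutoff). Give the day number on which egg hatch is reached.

day 8

Daily DD above 12.9 °C: 5.6, 10.2, 5.3, 16.9, 19.3, 0.0, 8.4, 5.4, 2.4, 4.8, 18.5, 12.2.
Cumulative: 5.6, 15.8, 21.1, 38.0, 57.3, 57.3, 65.7, 71.1, 73.5, 78.3, 96.8, 109.0.
The total first reaches 67 DD on day 8.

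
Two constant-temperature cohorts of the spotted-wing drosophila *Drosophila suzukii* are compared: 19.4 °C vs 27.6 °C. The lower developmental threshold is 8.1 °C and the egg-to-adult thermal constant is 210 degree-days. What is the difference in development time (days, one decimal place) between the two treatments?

At 19.4 °C: 210 / (19.4 − 8.1) = 210 / 11.3 = 18.584 d.
At 27.6 °C: 210 / (27.6 − 8.1) = 210 / 19.5 = 10.769 d.
Difference = |18.584 − 10.769| = 7.815 ≈ 7.8 days.

7.8 days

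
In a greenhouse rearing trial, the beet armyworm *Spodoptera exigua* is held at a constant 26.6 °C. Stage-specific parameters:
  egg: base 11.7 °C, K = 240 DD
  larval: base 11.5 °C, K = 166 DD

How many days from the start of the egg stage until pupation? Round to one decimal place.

egg: 240 / (26.6 − 11.7) = 240 / 14.9 = 16.107 d.
larval: 166 / (26.6 − 11.5) = 166 / 15.1 = 10.993 d.
Sum = 27.101 ≈ 27.1 days.

27.1 days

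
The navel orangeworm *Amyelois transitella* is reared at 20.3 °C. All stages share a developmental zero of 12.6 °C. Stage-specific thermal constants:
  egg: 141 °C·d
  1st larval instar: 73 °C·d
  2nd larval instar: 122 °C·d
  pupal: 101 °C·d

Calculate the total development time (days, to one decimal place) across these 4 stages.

56.8 days

Daily accumulation at 20.3 °C = 20.3 − 12.6 = 7.7 DD/day.
Total K = 141 + 73 + 122 + 101 = 437 DD.
Total duration = 437 / 7.7 = 56.753 ≈ 56.8 days.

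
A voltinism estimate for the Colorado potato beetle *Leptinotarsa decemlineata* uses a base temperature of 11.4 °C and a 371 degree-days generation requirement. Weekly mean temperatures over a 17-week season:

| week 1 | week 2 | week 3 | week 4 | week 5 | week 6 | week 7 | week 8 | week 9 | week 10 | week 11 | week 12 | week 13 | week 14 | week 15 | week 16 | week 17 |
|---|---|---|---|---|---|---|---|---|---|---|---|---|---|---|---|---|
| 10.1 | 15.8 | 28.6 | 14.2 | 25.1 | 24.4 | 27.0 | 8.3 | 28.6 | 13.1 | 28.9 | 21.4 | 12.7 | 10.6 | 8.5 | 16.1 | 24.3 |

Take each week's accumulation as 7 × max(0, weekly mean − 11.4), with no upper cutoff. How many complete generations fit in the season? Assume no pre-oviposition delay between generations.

2 generations

Weekly DD (7 × max(0, T̄ − 11.4)): 0.0, 30.8, 120.4, 19.6, 95.9, 91.0, 109.2, 0.0, 120.4, 11.9, 122.5, 70.0, 9.1, 0.0, 0.0, 32.9, 90.3.
Season total = 924.0 DD.
Complete generations = ⌊924.0 / 371⌋ = 2.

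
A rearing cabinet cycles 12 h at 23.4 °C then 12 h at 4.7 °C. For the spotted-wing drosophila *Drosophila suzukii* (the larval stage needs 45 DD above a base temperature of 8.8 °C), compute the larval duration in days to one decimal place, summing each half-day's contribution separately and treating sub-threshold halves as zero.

Day half: max(0, 23.4 − 8.8) × 0.5 = 14.6 × 0.5 = 7.30 DD.
Night half: max(0, 4.7 − 8.8) × 0.5 = 0.0 × 0.5 = 0.00 DD.
Per 24 h: 7.30 DD/day.
Duration = 45 / 7.30 = 6.164 ≈ 6.2 days.

6.2 days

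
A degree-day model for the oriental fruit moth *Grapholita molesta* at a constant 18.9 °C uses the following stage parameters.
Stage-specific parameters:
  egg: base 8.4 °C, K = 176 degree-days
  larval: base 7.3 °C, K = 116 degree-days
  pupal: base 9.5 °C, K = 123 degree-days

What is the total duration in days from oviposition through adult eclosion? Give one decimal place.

egg: 176 / (18.9 − 8.4) = 176 / 10.5 = 16.762 d.
larval: 116 / (18.9 − 7.3) = 116 / 11.6 = 10.000 d.
pupal: 123 / (18.9 − 9.5) = 123 / 9.4 = 13.085 d.
Sum = 39.847 ≈ 39.8 days.

39.8 days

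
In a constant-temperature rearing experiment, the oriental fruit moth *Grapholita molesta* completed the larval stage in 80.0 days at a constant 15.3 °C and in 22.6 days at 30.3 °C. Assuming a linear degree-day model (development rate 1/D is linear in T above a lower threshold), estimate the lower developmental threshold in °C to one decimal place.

9.4 °C

Equal thermal constants: D₁(T₁ − T_b) = D₂(T₂ − T_b).
80.0·(15.3 − T_b) = 22.6·(30.3 − T_b)
T_b = (80.0·15.3 − 22.6·30.3) / (80.0 − 22.6) = 539.22 / 57.4 = 9.394 °C ≈ 9.4 °C.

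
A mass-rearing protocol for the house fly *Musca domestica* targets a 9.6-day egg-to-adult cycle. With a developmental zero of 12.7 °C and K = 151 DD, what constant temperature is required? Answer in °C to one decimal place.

28.4 °C

Required daily accumulation = 151 / 9.6 = 15.729 DD/day.
T = T_base + 15.729 = 12.7 + 15.729 = 28.429 ≈ 28.4 °C.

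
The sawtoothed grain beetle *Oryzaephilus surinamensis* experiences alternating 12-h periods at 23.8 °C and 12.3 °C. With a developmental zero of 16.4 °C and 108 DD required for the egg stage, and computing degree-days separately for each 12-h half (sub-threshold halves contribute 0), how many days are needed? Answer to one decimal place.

Day half: max(0, 23.8 − 16.4) × 0.5 = 7.4 × 0.5 = 3.70 DD.
Night half: max(0, 12.3 − 16.4) × 0.5 = 0.0 × 0.5 = 0.00 DD.
Per 24 h: 3.70 DD/day.
Duration = 108 / 3.70 = 29.189 ≈ 29.2 days.

29.2 days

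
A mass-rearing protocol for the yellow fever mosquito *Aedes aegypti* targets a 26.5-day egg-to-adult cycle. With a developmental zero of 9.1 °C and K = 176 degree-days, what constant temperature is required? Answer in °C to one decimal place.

15.7 °C

Required daily accumulation = 176 / 26.5 = 6.642 DD/day.
T = T_base + 6.642 = 9.1 + 6.642 = 15.742 ≈ 15.7 °C.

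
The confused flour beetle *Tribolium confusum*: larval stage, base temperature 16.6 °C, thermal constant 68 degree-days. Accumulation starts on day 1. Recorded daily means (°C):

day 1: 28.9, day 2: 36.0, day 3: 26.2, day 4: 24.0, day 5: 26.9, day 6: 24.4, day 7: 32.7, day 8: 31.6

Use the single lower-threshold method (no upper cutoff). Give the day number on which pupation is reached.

day 7

Daily DD above 16.6 °C: 12.3, 19.4, 9.6, 7.4, 10.3, 7.8, 16.1, 15.0.
Cumulative: 12.3, 31.7, 41.3, 48.7, 59.0, 66.8, 82.9, 97.9.
The total first reaches 68 DD on day 7.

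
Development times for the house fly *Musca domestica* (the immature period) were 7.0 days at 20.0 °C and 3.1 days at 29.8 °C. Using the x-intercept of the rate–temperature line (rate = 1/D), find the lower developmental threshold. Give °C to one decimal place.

Linear rate model ⇒ the product D·(T − T_b) is constant across temperatures.
7.0·(20.0 − T_b) = 3.1·(29.8 − T_b)
T_b = (7.0·20.0 − 3.1·29.8) / (7.0 − 3.1) = 47.62 / 3.9 = 12.210 °C ≈ 12.2 °C.

12.2 °C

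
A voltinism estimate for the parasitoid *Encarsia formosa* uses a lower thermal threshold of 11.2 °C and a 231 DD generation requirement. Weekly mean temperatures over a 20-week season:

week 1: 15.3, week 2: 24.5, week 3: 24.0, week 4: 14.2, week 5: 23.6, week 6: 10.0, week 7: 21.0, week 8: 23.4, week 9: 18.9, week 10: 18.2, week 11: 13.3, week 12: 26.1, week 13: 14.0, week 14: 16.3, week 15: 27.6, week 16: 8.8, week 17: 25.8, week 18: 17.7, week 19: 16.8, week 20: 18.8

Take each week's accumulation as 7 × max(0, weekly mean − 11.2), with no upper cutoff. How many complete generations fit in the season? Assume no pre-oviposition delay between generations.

Weekly DD (7 × max(0, T̄ − 11.2)): 28.7, 93.1, 89.6, 21.0, 86.8, 0.0, 68.6, 85.4, 53.9, 49.0, 14.7, 104.3, 19.6, 35.7, 114.8, 0.0, 102.2, 45.5, 39.2, 53.2.
Season total = 1105.3 DD.
Complete generations = ⌊1105.3 / 231⌋ = 4.

4 generations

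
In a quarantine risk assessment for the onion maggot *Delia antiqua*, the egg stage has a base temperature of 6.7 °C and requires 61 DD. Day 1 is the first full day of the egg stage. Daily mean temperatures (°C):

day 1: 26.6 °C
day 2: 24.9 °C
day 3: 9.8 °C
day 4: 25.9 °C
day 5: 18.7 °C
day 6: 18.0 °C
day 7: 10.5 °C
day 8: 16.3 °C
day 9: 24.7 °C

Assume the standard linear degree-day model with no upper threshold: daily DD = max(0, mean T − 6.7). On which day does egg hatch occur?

Daily DD above 6.7 °C: 19.9, 18.2, 3.1, 19.2, 12.0, 11.3, 3.8, 9.6, 18.0.
Cumulative: 19.9, 38.1, 41.2, 60.4, 72.4, 83.7, 87.5, 97.1, 115.1.
The total first reaches 61 DD on day 5.

day 5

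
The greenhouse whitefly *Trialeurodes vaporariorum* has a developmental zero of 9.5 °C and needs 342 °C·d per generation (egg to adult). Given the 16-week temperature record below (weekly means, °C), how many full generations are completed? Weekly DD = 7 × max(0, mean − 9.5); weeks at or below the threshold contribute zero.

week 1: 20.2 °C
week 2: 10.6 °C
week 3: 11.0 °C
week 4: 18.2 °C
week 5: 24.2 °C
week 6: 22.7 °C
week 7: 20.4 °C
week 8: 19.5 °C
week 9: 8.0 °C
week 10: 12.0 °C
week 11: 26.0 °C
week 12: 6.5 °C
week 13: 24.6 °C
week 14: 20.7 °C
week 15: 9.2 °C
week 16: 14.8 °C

2 generations

Weekly DD (7 × max(0, T̄ − 9.5)): 74.9, 7.7, 10.5, 60.9, 102.9, 92.4, 76.3, 70.0, 0.0, 17.5, 115.5, 0.0, 105.7, 78.4, 0.0, 37.1.
Season total = 849.8 DD.
Complete generations = ⌊849.8 / 342⌋ = 2.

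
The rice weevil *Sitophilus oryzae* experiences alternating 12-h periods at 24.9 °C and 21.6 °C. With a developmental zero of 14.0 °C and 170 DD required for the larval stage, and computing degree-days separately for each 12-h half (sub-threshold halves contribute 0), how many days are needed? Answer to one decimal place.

18.4 days

Day half: max(0, 24.9 − 14.0) × 0.5 = 10.9 × 0.5 = 5.45 DD.
Night half: max(0, 21.6 − 14.0) × 0.5 = 7.6 × 0.5 = 3.80 DD.
Per 24 h: 9.25 DD/day.
Duration = 170 / 9.25 = 18.378 ≈ 18.4 days.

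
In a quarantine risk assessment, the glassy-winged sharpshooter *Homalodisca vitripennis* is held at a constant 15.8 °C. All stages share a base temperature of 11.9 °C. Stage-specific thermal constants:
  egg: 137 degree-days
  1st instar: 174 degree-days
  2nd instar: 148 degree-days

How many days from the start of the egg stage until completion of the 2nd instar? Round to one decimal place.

117.7 days

Daily accumulation at 15.8 °C = 15.8 − 11.9 = 3.9 DD/day.
Total K = 137 + 174 + 148 = 459 DD.
Total duration = 459 / 3.9 = 117.692 ≈ 117.7 days.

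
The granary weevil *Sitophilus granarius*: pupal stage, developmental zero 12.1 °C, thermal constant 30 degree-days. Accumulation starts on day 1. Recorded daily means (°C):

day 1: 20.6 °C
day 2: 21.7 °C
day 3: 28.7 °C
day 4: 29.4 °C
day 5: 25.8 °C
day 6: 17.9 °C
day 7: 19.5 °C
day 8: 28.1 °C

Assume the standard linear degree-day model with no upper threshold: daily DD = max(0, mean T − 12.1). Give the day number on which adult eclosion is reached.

day 3

Daily DD above 12.1 °C: 8.5, 9.6, 16.6, 17.3, 13.7, 5.8, 7.4, 16.0.
Cumulative: 8.5, 18.1, 34.7, 52.0, 65.7, 71.5, 78.9, 94.9.
The total first reaches 30 DD on day 3.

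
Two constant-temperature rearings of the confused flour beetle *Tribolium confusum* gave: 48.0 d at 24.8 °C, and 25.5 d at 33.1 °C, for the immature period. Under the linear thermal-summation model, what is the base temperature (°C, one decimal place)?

15.4 °C

Equal thermal constants: D₁(T₁ − T_b) = D₂(T₂ − T_b).
48.0·(24.8 − T_b) = 25.5·(33.1 − T_b)
T_b = (48.0·24.8 − 25.5·33.1) / (48.0 − 25.5) = 346.35 / 22.5 = 15.393 °C ≈ 15.4 °C.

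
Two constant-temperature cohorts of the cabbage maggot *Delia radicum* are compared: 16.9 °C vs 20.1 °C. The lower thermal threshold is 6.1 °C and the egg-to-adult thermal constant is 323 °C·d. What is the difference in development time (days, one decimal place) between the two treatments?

At 16.9 °C: 323 / (16.9 − 6.1) = 323 / 10.8 = 29.907 d.
At 20.1 °C: 323 / (20.1 − 6.1) = 323 / 14.0 = 23.071 d.
Difference = |29.907 − 23.071| = 6.836 ≈ 6.8 days.

6.8 days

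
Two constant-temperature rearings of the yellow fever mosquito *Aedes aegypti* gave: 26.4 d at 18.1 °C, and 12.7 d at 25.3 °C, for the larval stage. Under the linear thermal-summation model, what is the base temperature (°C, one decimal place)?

Under the model K = D·(T − T_b), so D₁·(T₁ − T_b) = D₂·(T₂ − T_b).
26.4·(18.1 − T_b) = 12.7·(25.3 − T_b)
T_b = (26.4·18.1 − 12.7·25.3) / (26.4 − 12.7) = 156.53 / 13.7 = 11.426 °C ≈ 11.4 °C.

11.4 °C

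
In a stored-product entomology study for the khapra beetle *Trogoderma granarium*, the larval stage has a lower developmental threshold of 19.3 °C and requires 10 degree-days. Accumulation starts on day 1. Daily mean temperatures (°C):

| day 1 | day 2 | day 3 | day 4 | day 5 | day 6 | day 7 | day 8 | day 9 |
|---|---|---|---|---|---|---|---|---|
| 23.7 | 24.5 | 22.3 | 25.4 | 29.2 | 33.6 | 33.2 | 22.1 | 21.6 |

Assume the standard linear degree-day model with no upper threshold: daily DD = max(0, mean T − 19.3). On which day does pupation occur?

Daily DD above 19.3 °C: 4.4, 5.2, 3.0, 6.1, 9.9, 14.3, 13.9, 2.8, 2.3.
Cumulative: 4.4, 9.6, 12.6, 18.7, 28.6, 42.9, 56.8, 59.6, 61.9.
The total first reaches 10 DD on day 3.

day 3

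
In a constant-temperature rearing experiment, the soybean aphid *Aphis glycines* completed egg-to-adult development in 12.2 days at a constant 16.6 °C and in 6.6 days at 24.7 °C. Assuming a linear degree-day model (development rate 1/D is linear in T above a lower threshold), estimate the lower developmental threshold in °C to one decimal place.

7.1 °C

Equal thermal constants: D₁(T₁ − T_b) = D₂(T₂ − T_b).
12.2·(16.6 − T_b) = 6.6·(24.7 − T_b)
T_b = (12.2·16.6 − 6.6·24.7) / (12.2 − 6.6) = 39.50 / 5.6 = 7.054 °C ≈ 7.1 °C.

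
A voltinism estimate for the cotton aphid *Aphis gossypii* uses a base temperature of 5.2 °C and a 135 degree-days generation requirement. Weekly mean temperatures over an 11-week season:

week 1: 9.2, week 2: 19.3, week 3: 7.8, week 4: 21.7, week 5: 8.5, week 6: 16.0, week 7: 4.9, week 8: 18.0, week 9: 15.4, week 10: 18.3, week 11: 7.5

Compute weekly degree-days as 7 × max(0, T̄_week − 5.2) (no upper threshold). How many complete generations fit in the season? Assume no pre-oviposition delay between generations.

4 generations

Weekly DD (7 × max(0, T̄ − 5.2)): 28.0, 98.7, 18.2, 115.5, 23.1, 75.6, 0.0, 89.6, 71.4, 91.7, 16.1.
Season total = 627.9 DD.
Complete generations = ⌊627.9 / 135⌋ = 4.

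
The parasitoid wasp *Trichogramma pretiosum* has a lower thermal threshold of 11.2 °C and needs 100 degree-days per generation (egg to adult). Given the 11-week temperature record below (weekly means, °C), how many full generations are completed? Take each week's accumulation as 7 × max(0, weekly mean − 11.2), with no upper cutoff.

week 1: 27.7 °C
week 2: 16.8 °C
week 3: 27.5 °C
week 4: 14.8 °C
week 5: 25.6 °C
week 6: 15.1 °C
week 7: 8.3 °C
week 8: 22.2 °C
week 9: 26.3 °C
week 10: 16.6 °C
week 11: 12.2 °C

Weekly DD (7 × max(0, T̄ − 11.2)): 115.5, 39.2, 114.1, 25.2, 100.8, 27.3, 0.0, 77.0, 105.7, 37.8, 7.0.
Season total = 649.6 DD.
Complete generations = ⌊649.6 / 100⌋ = 6.

6 generations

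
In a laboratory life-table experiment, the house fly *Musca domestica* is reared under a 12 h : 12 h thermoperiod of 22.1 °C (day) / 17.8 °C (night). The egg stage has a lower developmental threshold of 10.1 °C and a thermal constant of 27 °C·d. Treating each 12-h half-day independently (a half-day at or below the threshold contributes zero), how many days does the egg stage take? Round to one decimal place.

2.7 days

Day half: max(0, 22.1 − 10.1) × 0.5 = 12.0 × 0.5 = 6.00 DD.
Night half: max(0, 17.8 − 10.1) × 0.5 = 7.7 × 0.5 = 3.85 DD.
Per 24 h: 9.85 DD/day.
Duration = 27 / 9.85 = 2.741 ≈ 2.7 days.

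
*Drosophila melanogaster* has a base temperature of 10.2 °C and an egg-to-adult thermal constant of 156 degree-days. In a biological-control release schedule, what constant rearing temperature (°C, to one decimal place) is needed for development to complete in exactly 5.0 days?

Required daily accumulation = 156 / 5.0 = 31.200 DD/day.
T = T_base + 31.200 = 10.2 + 31.200 = 41.400 ≈ 41.4 °C.

41.4 °C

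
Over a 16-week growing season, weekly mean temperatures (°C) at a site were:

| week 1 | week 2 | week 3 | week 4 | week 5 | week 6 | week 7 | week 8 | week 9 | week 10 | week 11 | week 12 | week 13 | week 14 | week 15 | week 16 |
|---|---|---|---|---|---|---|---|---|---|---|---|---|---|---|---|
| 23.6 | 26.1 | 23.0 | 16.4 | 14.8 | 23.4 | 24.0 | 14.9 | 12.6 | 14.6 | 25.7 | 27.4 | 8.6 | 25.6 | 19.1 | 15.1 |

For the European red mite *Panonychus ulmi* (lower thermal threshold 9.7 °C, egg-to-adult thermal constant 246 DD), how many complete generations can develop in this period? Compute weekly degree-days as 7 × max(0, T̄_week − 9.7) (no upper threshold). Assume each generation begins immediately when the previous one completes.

Weekly DD (7 × max(0, T̄ − 9.7)): 97.3, 114.8, 93.1, 46.9, 35.7, 95.9, 100.1, 36.4, 20.3, 34.3, 112.0, 123.9, 0.0, 111.3, 65.8, 37.8.
Season total = 1125.6 DD.
Complete generations = ⌊1125.6 / 246⌋ = 4.

4 generations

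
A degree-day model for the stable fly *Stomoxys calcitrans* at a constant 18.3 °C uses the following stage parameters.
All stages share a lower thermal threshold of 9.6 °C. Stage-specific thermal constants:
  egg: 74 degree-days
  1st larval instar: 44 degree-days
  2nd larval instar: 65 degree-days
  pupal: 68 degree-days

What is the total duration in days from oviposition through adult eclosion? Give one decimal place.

28.9 days

Daily accumulation at 18.3 °C = 18.3 − 9.6 = 8.7 DD/day.
Total K = 74 + 44 + 65 + 68 = 251 DD.
Total duration = 251 / 8.7 = 28.851 ≈ 28.9 days.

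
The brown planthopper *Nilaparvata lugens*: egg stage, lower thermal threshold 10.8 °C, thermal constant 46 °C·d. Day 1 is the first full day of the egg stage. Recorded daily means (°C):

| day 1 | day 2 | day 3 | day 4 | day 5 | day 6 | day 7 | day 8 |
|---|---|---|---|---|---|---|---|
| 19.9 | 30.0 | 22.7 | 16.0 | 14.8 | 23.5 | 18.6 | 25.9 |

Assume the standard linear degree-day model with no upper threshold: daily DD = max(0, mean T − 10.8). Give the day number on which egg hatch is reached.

Daily DD above 10.8 °C: 9.1, 19.2, 11.9, 5.2, 4.0, 12.7, 7.8, 15.1.
Cumulative: 9.1, 28.3, 40.2, 45.4, 49.4, 62.1, 69.9, 85.0.
The total first reaches 46 DD on day 5.

day 5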